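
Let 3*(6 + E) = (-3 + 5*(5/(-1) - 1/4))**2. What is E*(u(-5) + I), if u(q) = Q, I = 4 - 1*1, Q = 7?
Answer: 22335/8 ≈ 2791.9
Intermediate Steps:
I = 3 (I = 4 - 1 = 3)
u(q) = 7
E = 4467/16 (E = -6 + (-3 + 5*(5/(-1) - 1/4))**2/3 = -6 + (-3 + 5*(5*(-1) - 1*1/4))**2/3 = -6 + (-3 + 5*(-5 - 1/4))**2/3 = -6 + (-3 + 5*(-21/4))**2/3 = -6 + (-3 - 105/4)**2/3 = -6 + (-117/4)**2/3 = -6 + (1/3)*(13689/16) = -6 + 4563/16 = 4467/16 ≈ 279.19)
E*(u(-5) + I) = 4467*(7 + 3)/16 = (4467/16)*10 = 22335/8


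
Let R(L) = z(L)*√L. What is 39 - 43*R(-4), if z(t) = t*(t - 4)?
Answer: 39 - 2752*I ≈ 39.0 - 2752.0*I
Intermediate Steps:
z(t) = t*(-4 + t)
R(L) = L^(3/2)*(-4 + L) (R(L) = (L*(-4 + L))*√L = L^(3/2)*(-4 + L))
39 - 43*R(-4) = 39 - 43*(-4)^(3/2)*(-4 - 4) = 39 - 43*(-8*I)*(-8) = 39 - 2752*I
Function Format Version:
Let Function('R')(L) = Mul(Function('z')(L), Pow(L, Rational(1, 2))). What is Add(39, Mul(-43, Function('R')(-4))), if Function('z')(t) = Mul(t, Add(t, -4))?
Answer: Add(39, Mul(-2752, I)) ≈ Add(39.000, Mul(-2752.0, I))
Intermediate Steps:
Function('z')(t) = Mul(t, Add(-4, t))
Function('R')(L) = Mul(Pow(L, Rational(3, 2)), Add(-4, L)) (Function('R')(L) = Mul(Mul(L, Add(-4, L)), Pow(L, Rational(1, 2))) = Mul(Pow(L, Rational(3, 2)), Add(-4, L)))
Add(39, Mul(-43, Function('R')(-4))) = Add(39, Mul(-43, Mul(Pow(-4, Rational(3, 2)), Add(-4, -4)))) = Add(39, Mul(-43, Mul(Mul(-8, I), -8))) = Add(39, Mul(-43, Mul(64, I))) = Add(39, Mul(-2752, I))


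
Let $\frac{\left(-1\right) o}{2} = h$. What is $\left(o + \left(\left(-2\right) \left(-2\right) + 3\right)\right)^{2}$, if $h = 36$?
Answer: $4225$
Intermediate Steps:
$o = -72$ ($o = \left(-2\right) 36 = -72$)
$\left(o + \left(\left(-2\right) \left(-2\right) + 3\right)\right)^{2} = \left(-72 + \left(\left(-2\right) \left(-2\right) + 3\right)\right)^{2} = \left(-72 + \left(4 + 3\right)\right)^{2} = \left(-72 + 7\right)^{2} = \left(-65\right)^{2} = 4225$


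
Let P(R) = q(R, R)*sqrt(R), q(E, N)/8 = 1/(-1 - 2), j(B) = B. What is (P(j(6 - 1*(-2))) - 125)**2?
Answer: 141137/9 + 4000*sqrt(2)/3 ≈ 17568.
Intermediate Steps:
q(E, N) = -8/3 (q(E, N) = 8/(-1 - 2) = 8/(-3) = 8*(-1/3) = -8/3)
P(R) = -8*sqrt(R)/3
(P(j(6 - 1*(-2))) - 125)**2 = (-8*sqrt(6 - 1*(-2))/3 - 125)**2 = (-8*sqrt(6 + 2)/3 - 125)**2 = (-16*sqrt(2)/3 - 125)**2 = (-125 - 16*sqrt(2)/3)**2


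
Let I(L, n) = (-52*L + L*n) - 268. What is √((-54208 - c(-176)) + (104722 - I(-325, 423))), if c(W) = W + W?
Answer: √171709 ≈ 414.38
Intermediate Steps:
c(W) = 2*W
I(L, n) = -268 - 52*L + L*n
√((-54208 - c(-176)) + (104722 - I(-325, 423))) = √((-54208 - 2*(-176)) + (104722 - (-268 - 52*(-325) - 325*423))) = √((-54208 - 1*(-352)) + (104722 - (-268 + 16900 - 137475))) = √((-54208 + 352) + (104722 - 1*(-120843))) = √(-53856 + (104722 + 120843)) = √(-53856 + 225565) = √171709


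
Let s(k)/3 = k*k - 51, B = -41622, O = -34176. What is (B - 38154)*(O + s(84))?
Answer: 1049931936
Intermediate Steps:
s(k) = -153 + 3*k² (s(k) = 3*(k*k - 51) = 3*(k² - 51) = 3*(-51 + k²) = -153 + 3*k²)
(B - 38154)*(O + s(84)) = (-41622 - 38154)*(-34176 + (-153 + 3*84²)) = -79776*(-34176 + (-153 + 3*7056)) = -79776*(-34176 + (-153 + 21168)) = -79776*(-34176 + 21015) = -79776*(-13161) = 1049931936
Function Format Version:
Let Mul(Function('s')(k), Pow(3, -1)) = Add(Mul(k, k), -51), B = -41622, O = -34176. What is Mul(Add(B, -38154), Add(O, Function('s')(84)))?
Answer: 1049931936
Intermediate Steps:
Function('s')(k) = Add(-153, Mul(3, Pow(k, 2))) (Function('s')(k) = Mul(3, Add(Mul(k, k), -51)) = Mul(3, Add(Pow(k, 2), -51)) = Mul(3, Add(-51, Pow(k, 2))) = Add(-153, Mul(3, Pow(k, 2))))
Mul(Add(B, -38154), Add(O, Function('s')(84))) = Mul(Add(-41622, -38154), Add(-34176, Add(-153, Mul(3, Pow(84, 2))))) = Mul(-79776, Add(-34176, Add(-153, Mul(3, 7056)))) = Mul(-79776, Add(-34176, Add(-153, 21168))) = Mul(-79776, Add(-34176, 21015)) = Mul(-79776, -13161) = 1049931936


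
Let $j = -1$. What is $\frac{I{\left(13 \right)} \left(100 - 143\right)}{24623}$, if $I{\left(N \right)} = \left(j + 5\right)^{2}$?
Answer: $- \frac{688}{24623} \approx -0.027941$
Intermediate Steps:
$I{\left(N \right)} = 16$ ($I{\left(N \right)} = \left(-1 + 5\right)^{2} = 4^{2} = 16$)
$\frac{I{\left(13 \right)} \left(100 - 143\right)}{24623} = \frac{16 \left(100 - 143\right)}{24623} = 16 \left(-43\right) \frac{1}{24623} = \left(-688\right) \frac{1}{24623} = - \frac{688}{24623}$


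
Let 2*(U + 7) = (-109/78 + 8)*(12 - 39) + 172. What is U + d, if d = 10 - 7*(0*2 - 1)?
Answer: 357/52 ≈ 6.8654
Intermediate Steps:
U = -527/52 (U = -7 + ((-109/78 + 8)*(12 - 39) + 172)/2 = -7 + ((-109*1/78 + 8)*(-27) + 172)/2 = -7 + ((-109/78 + 8)*(-27) + 172)/2 = -7 + ((515/78)*(-27) + 172)/2 = -7 + (-4635/26 + 172)/2 = -7 + (½)*(-163/26) = -7 - 163/52 = -527/52 ≈ -10.135)
d = 17 (d = 10 - 7*(0 - 1) = 10 - 7*(-1) = 10 + 7 = 17)
U + d = -527/52 + 17 = 357/52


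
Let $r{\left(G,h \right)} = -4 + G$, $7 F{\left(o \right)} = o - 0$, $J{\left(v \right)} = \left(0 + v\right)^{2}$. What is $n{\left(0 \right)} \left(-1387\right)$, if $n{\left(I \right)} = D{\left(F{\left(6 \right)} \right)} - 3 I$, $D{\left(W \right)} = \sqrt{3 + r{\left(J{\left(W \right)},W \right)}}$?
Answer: $- \frac{1387 i \sqrt{13}}{7} \approx - 714.41 i$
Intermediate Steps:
$J{\left(v \right)} = v^{2}$
$F{\left(o \right)} = \frac{o}{7}$ ($F{\left(o \right)} = \frac{o - 0}{7} = \frac{o + 0}{7} = \frac{o}{7}$)
$D{\left(W \right)} = \sqrt{-1 + W^{2}}$ ($D{\left(W \right)} = \sqrt{3 + \left(-4 + W^{2}\right)} = \sqrt{-1 + W^{2}}$)
$n{\left(I \right)} = - 3 I + \frac{i \sqrt{13}}{7}$ ($n{\left(I \right)} = \sqrt{-1 + \left(\frac{1}{7} \cdot 6\right)^{2}} - 3 I = \sqrt{-1 + \left(\frac{6}{7}\right)^{2}} - 3 I = \sqrt{-1 + \frac{36}{49}} - 3 I = \sqrt{- \frac{13}{49}} - 3 I = \frac{i \sqrt{13}}{7} - 3 I = - 3 I + \frac{i \sqrt{13}}{7}$)
$n{\left(0 \right)} \left(-1387\right) = \left(\left(-3\right) 0 + \frac{i \sqrt{13}}{7}\right) \left(-1387\right) = \left(0 + \frac{i \sqrt{13}}{7}\right) \left(-1387\right) = \frac{i \sqrt{13}}{7} \left(-1387\right) = - \frac{1387 i \sqrt{13}}{7}$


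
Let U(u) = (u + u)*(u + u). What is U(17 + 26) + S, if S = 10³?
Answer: 8396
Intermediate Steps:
U(u) = 4*u² (U(u) = (2*u)*(2*u) = 4*u²)
S = 1000
U(17 + 26) + S = 4*(17 + 26)² + 1000 = 4*43² + 1000 = 4*1849 + 1000 = 7396 + 1000 = 8396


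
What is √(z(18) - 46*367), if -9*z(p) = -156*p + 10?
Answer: 2*I*√37285/3 ≈ 128.73*I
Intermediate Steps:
z(p) = -10/9 + 52*p/3 (z(p) = -(-156*p + 10)/9 = -(10 - 156*p)/9 = -10/9 + 52*p/3)
√(z(18) - 46*367) = √((-10/9 + (52/3)*18) - 46*367) = √((-10/9 + 312) - 16882) = √(2798/9 - 16882) = √(-149140/9) = 2*I*√37285/3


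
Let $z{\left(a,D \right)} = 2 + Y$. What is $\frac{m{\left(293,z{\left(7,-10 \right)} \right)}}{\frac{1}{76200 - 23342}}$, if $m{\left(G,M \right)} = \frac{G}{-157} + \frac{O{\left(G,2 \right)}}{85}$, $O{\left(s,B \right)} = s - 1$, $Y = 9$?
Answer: $\frac{1106793662}{13345} \approx 82937.0$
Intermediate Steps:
$O{\left(s,B \right)} = -1 + s$ ($O{\left(s,B \right)} = s - 1 = -1 + s$)
$z{\left(a,D \right)} = 11$ ($z{\left(a,D \right)} = 2 + 9 = 11$)
$m{\left(G,M \right)} = - \frac{1}{85} + \frac{72 G}{13345}$ ($m{\left(G,M \right)} = \frac{G}{-157} + \frac{-1 + G}{85} = G \left(- \frac{1}{157}\right) + \left(-1 + G\right) \frac{1}{85} = - \frac{G}{157} + \left(- \frac{1}{85} + \frac{G}{85}\right) = - \frac{1}{85} + \frac{72 G}{13345}$)
$\frac{m{\left(293,z{\left(7,-10 \right)} \right)}}{\frac{1}{76200 - 23342}} = \frac{- \frac{1}{85} + \frac{72}{13345} \cdot 293}{\frac{1}{76200 - 23342}} = \frac{- \frac{1}{85} + \frac{21096}{13345}}{\frac{1}{52858}} = \frac{20939 \frac{1}{\frac{1}{52858}}}{13345} = \frac{20939}{13345} \cdot 52858 = \frac{1106793662}{13345}$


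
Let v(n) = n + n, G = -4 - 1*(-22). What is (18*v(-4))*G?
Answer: -2592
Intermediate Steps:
G = 18 (G = -4 + 22 = 18)
v(n) = 2*n
(18*v(-4))*G = (18*(2*(-4)))*18 = (18*(-8))*18 = -144*18 = -2592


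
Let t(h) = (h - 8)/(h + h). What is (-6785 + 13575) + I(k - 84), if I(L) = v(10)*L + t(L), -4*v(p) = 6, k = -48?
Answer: 461243/66 ≈ 6988.5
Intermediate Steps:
t(h) = (-8 + h)/(2*h) (t(h) = (-8 + h)/((2*h)) = (-8 + h)*(1/(2*h)) = (-8 + h)/(2*h))
v(p) = -3/2 (v(p) = -¼*6 = -3/2)
I(L) = -3*L/2 + (-8 + L)/(2*L)
(-6785 + 13575) + I(k - 84) = (-6785 + 13575) + (-8 + (-48 - 84) - 3*(-48 - 84)²)/(2*(-48 - 84)) = 6790 + (½)*(-8 - 132 - 3*(-132)²)/(-132) = 6790 + (½)*(-1/132)*(-8 - 132 - 3*17424) = 6790 + (½)*(-1/132)*(-8 - 132 - 52272) = 6790 + (½)*(-1/132)*(-52412) = 6790 + 13103/66 = 461243/66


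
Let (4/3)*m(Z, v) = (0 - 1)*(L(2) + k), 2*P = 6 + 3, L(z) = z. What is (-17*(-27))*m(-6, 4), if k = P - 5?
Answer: -4131/8 ≈ -516.38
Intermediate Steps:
P = 9/2 (P = (6 + 3)/2 = (½)*9 = 9/2 ≈ 4.5000)
k = -½ (k = 9/2 - 5 = -½ ≈ -0.50000)
m(Z, v) = -9/8 (m(Z, v) = 3*((0 - 1)*(2 - ½))/4 = 3*(-1*3/2)/4 = (¾)*(-3/2) = -9/8)
(-17*(-27))*m(-6, 4) = -17*(-27)*(-9/8) = 459*(-9/8) = -4131/8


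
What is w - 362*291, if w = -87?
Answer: -105429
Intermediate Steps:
w - 362*291 = -87 - 362*291 = -87 - 105342 = -105429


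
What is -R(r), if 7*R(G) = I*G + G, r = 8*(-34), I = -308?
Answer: -83504/7 ≈ -11929.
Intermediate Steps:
r = -272
R(G) = -307*G/7 (R(G) = (-308*G + G)/7 = (-307*G)/7 = -307*G/7)
-R(r) = -(-307)*(-272)/7 = -1*83504/7 = -83504/7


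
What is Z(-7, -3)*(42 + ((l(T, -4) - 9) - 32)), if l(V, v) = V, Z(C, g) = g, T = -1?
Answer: 0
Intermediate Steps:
Z(-7, -3)*(42 + ((l(T, -4) - 9) - 32)) = -3*(42 + ((-1 - 9) - 32)) = -3*(42 + (-10 - 32)) = -3*(42 - 42) = -3*0 = 0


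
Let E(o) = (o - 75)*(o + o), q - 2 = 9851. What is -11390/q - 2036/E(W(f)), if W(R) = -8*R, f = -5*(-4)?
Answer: -219147177/185236400 ≈ -1.1831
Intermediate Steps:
q = 9853 (q = 2 + 9851 = 9853)
f = 20
E(o) = 2*o*(-75 + o) (E(o) = (-75 + o)*(2*o) = 2*o*(-75 + o))
-11390/q - 2036/E(W(f)) = -11390/9853 - 2036*(-1/(320*(-75 - 8*20))) = -11390*1/9853 - 2036*(-1/(320*(-75 - 160))) = -11390/9853 - 2036/(2*(-160)*(-235)) = -11390/9853 - 2036/75200 = -11390/9853 - 2036*1/75200 = -11390/9853 - 509/18800 = -219147177/185236400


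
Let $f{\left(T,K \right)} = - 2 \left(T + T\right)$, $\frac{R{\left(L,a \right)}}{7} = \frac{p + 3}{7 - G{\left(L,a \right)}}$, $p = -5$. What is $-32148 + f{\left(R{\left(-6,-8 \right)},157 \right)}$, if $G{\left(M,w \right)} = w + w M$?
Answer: $- \frac{1060940}{33} \approx -32150.0$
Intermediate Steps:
$G{\left(M,w \right)} = w + M w$
$R{\left(L,a \right)} = - \frac{14}{7 - a \left(1 + L\right)}$ ($R{\left(L,a \right)} = 7 \frac{-5 + 3}{7 - a \left(1 + L\right)} = 7 \left(- \frac{2}{7 - a \left(1 + L\right)}\right) = - \frac{14}{7 - a \left(1 + L\right)}$)
$f{\left(T,K \right)} = - 4 T$ ($f{\left(T,K \right)} = - 2 \cdot 2 T = - 4 T$)
$-32148 + f{\left(R{\left(-6,-8 \right)},157 \right)} = -32148 - 4 \frac{14}{-7 - 8 \left(1 - 6\right)} = -32148 - 4 \frac{14}{-7 - -40} = -32148 - 4 \frac{14}{-7 + 40} = -32148 - 4 \cdot \frac{14}{33} = -32148 - 4 \cdot 14 \cdot \frac{1}{33} = -32148 - \frac{56}{33} = - \frac{1060940}{33}$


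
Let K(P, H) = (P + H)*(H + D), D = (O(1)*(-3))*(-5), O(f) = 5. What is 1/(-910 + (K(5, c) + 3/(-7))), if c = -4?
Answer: -7/5876 ≈ -0.0011913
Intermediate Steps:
D = 75 (D = (5*(-3))*(-5) = -15*(-5) = 75)
K(P, H) = (75 + H)*(H + P) (K(P, H) = (P + H)*(H + 75) = (H + P)*(75 + H) = (75 + H)*(H + P))
1/(-910 + (K(5, c) + 3/(-7))) = 1/(-910 + (((-4)² + 75*(-4) + 75*5 - 4*5) + 3/(-7))) = 1/(-910 + ((16 - 300 + 375 - 20) - ⅐*3)) = 1/(-910 + (71 - 3/7)) = 1/(-910 + 494/7) = 1/(-5876/7) = -7/5876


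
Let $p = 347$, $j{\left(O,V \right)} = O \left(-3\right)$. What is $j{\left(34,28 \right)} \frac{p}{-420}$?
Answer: $\frac{5899}{70} \approx 84.271$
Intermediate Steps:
$j{\left(O,V \right)} = - 3 O$
$j{\left(34,28 \right)} \frac{p}{-420} = \left(-3\right) 34 \frac{347}{-420} = - 102 \cdot 347 \left(- \frac{1}{420}\right) = \left(-102\right) \left(- \frac{347}{420}\right) = \frac{5899}{70}$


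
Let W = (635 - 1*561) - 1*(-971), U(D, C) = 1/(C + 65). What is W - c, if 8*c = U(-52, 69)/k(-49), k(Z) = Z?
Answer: 54891761/52528 ≈ 1045.0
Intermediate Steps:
U(D, C) = 1/(65 + C)
W = 1045 (W = (635 - 561) + 971 = 74 + 971 = 1045)
c = -1/52528 (c = (1/((65 + 69)*(-49)))/8 = (-1/49/134)/8 = ((1/134)*(-1/49))/8 = (⅛)*(-1/6566) = -1/52528 ≈ -1.9037e-5)
W - c = 1045 - 1*(-1/52528) = 1045 + 1/52528 = 54891761/52528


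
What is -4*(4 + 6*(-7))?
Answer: 152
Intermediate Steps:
-4*(4 + 6*(-7)) = -4*(4 - 42) = -4*(-38) = 152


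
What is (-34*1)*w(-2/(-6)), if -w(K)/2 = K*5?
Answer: 340/3 ≈ 113.33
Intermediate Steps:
w(K) = -10*K (w(K) = -2*K*5 = -10*K)
(-34*1)*w(-2/(-6)) = (-34*1)*(-(-20)/(-6)) = -(-340)*(-2*(-⅙)) = -(-340)/3 = -34*(-10/3) = 340/3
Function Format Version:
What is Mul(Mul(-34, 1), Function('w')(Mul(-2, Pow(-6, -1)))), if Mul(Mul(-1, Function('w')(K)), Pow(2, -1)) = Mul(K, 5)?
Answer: Rational(340, 3) ≈ 113.33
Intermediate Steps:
Function('w')(K) = Mul(-10, K) (Function('w')(K) = Mul(-2, Mul(K, 5)) = Mul(-2, Mul(5, K)) = Mul(-10, K))
Mul(Mul(-34, 1), Function('w')(Mul(-2, Pow(-6, -1)))) = Mul(Mul(-34, 1), Mul(-10, Mul(-2, Pow(-6, -1)))) = Mul(-34, Mul(-10, Mul(-2, Rational(-1, 6)))) = Mul(-34, Mul(-10, Rational(1, 3))) = Mul(-34, Rational(-10, 3)) = Rational(340, 3)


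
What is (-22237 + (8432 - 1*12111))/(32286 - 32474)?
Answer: 6479/47 ≈ 137.85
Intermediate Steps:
(-22237 + (8432 - 1*12111))/(32286 - 32474) = (-22237 + (8432 - 12111))/(-188) = (-22237 - 3679)*(-1/188) = -25916*(-1/188) = 6479/47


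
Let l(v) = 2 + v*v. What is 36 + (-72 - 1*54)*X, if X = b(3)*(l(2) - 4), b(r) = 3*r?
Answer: -2232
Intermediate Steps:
l(v) = 2 + v²
X = 18 (X = (3*3)*((2 + 2²) - 4) = 9*((2 + 4) - 4) = 9*(6 - 4) = 9*2 = 18)
36 + (-72 - 1*54)*X = 36 + (-72 - 1*54)*18 = 36 + (-72 - 54)*18 = 36 - 126*18 = 36 - 2268 = -2232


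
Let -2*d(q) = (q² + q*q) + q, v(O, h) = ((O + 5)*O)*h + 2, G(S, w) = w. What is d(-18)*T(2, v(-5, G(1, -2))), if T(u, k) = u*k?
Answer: -1260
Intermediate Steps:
v(O, h) = 2 + O*h*(5 + O) (v(O, h) = ((5 + O)*O)*h + 2 = (O*(5 + O))*h + 2 = O*h*(5 + O) + 2 = 2 + O*h*(5 + O))
T(u, k) = k*u
d(q) = -q² - q/2 (d(q) = -((q² + q*q) + q)/2 = -((q² + q²) + q)/2 = -(2*q² + q)/2 = -(q + 2*q²)/2 = -q² - q/2)
d(-18)*T(2, v(-5, G(1, -2))) = (-1*(-18)*(½ - 18))*((2 - 2*(-5)² + 5*(-5)*(-2))*2) = (-1*(-18)*(-35/2))*((2 - 2*25 + 50)*2) = -315*(2 - 50 + 50)*2 = -630*2 = -315*4 = -1260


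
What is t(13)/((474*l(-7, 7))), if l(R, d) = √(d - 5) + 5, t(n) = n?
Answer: 65/10902 - 13*√2/10902 ≈ 0.0042758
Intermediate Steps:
l(R, d) = 5 + √(-5 + d) (l(R, d) = √(-5 + d) + 5 = 5 + √(-5 + d))
t(13)/((474*l(-7, 7))) = 13/((474*(5 + √(-5 + 7)))) = 13/((474*(5 + √2))) = 13/(2370 + 474*√2)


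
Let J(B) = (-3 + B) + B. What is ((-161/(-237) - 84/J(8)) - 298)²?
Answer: 876008018209/9492561 ≈ 92284.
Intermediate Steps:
J(B) = -3 + 2*B
((-161/(-237) - 84/J(8)) - 298)² = ((-161/(-237) - 84/(-3 + 2*8)) - 298)² = ((-161*(-1/237) - 84/(-3 + 16)) - 298)² = ((161/237 - 84/13) - 298)² = (-17815/3081 - 298)² = (-935953/3081)² = 876008018209/9492561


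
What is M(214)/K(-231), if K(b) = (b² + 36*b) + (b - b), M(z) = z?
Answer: 214/45045 ≈ 0.0047508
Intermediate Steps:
K(b) = b² + 36*b (K(b) = (b² + 36*b) + 0 = b² + 36*b)
M(214)/K(-231) = 214/((-231*(36 - 231))) = 214/((-231*(-195))) = 214/45045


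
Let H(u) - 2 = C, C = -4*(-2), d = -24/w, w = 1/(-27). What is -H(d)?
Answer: -10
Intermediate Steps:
w = -1/27 ≈ -0.037037
d = 648 (d = -24/(-1/27) = -24*(-27) = 648)
C = 8
H(u) = 10 (H(u) = 2 + 8 = 10)
-H(d) = -1*10 = -10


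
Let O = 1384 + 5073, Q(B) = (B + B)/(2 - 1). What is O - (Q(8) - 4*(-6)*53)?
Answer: 5169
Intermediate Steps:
Q(B) = 2*B (Q(B) = (2*B)/1 = (2*B)*1 = 2*B)
O = 6457
O - (Q(8) - 4*(-6)*53) = 6457 - (2*8 - 4*(-6)*53) = 6457 - (16 + 24*53) = 6457 - (16 + 1272) = 6457 - 1*1288 = 6457 - 1288 = 5169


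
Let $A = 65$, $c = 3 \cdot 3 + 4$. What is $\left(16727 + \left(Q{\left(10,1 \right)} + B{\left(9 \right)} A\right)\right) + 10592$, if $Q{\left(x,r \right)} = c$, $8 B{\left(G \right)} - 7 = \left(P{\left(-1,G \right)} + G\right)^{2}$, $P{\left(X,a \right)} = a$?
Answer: $\frac{240171}{8} \approx 30021.0$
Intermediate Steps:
$B{\left(G \right)} = \frac{7}{8} + \frac{G^{2}}{2}$ ($B{\left(G \right)} = \frac{7}{8} + \frac{\left(G + G\right)^{2}}{8} = \frac{7}{8} + \frac{\left(2 G\right)^{2}}{8} = \frac{7}{8} + \frac{4 G^{2}}{8} = \frac{7}{8} + \frac{G^{2}}{2}$)
$c = 13$ ($c = 9 + 4 = 13$)
$Q{\left(x,r \right)} = 13$
$\left(16727 + \left(Q{\left(10,1 \right)} + B{\left(9 \right)} A\right)\right) + 10592 = \left(16727 + \left(13 + \left(\frac{7}{8} + \frac{9^{2}}{2}\right) 65\right)\right) + 10592 = \left(16727 + \left(13 + \left(\frac{7}{8} + \frac{1}{2} \cdot 81\right) 65\right)\right) + 10592 = \left(16727 + \left(13 + \left(\frac{7}{8} + \frac{81}{2}\right) 65\right)\right) + 10592 = \left(16727 + \left(13 + \frac{331}{8} \cdot 65\right)\right) + 10592 = \left(16727 + \left(13 + \frac{21515}{8}\right)\right) + 10592 = \left(16727 + \frac{21619}{8}\right) + 10592 = \frac{155435}{8} + 10592 = \frac{240171}{8}$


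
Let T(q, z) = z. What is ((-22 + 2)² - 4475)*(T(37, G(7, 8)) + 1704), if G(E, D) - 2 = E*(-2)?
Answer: -6894900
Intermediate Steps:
G(E, D) = 2 - 2*E (G(E, D) = 2 + E*(-2) = 2 - 2*E)
((-22 + 2)² - 4475)*(T(37, G(7, 8)) + 1704) = ((-22 + 2)² - 4475)*((2 - 2*7) + 1704) = ((-20)² - 4475)*((2 - 14) + 1704) = (400 - 4475)*(-12 + 1704) = -4075*1692 = -6894900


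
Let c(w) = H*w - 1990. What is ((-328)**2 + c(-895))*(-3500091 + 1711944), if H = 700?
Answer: 931456501182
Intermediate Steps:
c(w) = -1990 + 700*w (c(w) = 700*w - 1990 = -1990 + 700*w)
((-328)**2 + c(-895))*(-3500091 + 1711944) = ((-328)**2 + (-1990 + 700*(-895)))*(-3500091 + 1711944) = (107584 + (-1990 - 626500))*(-1788147) = (107584 - 628490)*(-1788147) = -520906*(-1788147) = 931456501182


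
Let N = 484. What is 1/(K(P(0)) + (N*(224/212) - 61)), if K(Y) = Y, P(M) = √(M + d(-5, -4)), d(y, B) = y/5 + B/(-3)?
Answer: 3795489/1709471114 - 2809*√3/1709471114 ≈ 0.0022174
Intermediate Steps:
d(y, B) = -B/3 + y/5 (d(y, B) = y*(⅕) + B*(-⅓) = y/5 - B/3 = -B/3 + y/5)
P(M) = √(⅓ + M) (P(M) = √(M + (-⅓*(-4) + (⅕)*(-5))) = √(M + (4/3 - 1)) = √(M + ⅓) = √(⅓ + M))
1/(K(P(0)) + (N*(224/212) - 61)) = 1/(√(3 + 9*0)/3 + (484*(224/212) - 61)) = 1/(√(3 + 0)/3 + (484*(224*(1/212)) - 61)) = 1/(√3/3 + (484*(56/53) - 61)) = 1/(√3/3 + (27104/53 - 61)) = 1/(√3/3 + 23871/53) = 1/(23871/53 + √3/3)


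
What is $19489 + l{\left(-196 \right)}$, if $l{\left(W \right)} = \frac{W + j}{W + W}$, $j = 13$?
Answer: $\frac{7639871}{392} \approx 19489.0$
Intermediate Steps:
$l{\left(W \right)} = \frac{13 + W}{2 W}$ ($l{\left(W \right)} = \frac{W + 13}{W + W} = \frac{13 + W}{2 W}$)
$19489 + l{\left(-196 \right)} = 19489 + \frac{13 - 196}{2 \left(-196\right)} = 19489 + \frac{1}{2} \left(- \frac{1}{196}\right) \left(-183\right) = 19489 + \frac{183}{392} = \frac{7639871}{392}$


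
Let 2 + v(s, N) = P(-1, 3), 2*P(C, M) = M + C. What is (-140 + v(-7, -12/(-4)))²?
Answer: 19881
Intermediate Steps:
P(C, M) = C/2 + M/2 (P(C, M) = (M + C)/2 = (C + M)/2 = C/2 + M/2)
v(s, N) = -1 (v(s, N) = -2 + ((½)*(-1) + (½)*3) = -2 + (-½ + 3/2) = -2 + 1 = -1)
(-140 + v(-7, -12/(-4)))² = (-140 - 1)² = (-141)² = 19881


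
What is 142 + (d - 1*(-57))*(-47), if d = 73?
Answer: -5968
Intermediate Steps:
142 + (d - 1*(-57))*(-47) = 142 + (73 - 1*(-57))*(-47) = 142 + (73 + 57)*(-47) = 142 + 130*(-47) = 142 - 6110 = -5968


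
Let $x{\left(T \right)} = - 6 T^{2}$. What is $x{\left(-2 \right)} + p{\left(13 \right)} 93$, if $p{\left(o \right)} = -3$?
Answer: $-303$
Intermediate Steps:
$x{\left(-2 \right)} + p{\left(13 \right)} 93 = - 6 \left(-2\right)^{2} - 279 = \left(-6\right) 4 - 279 = -24 - 279 = -303$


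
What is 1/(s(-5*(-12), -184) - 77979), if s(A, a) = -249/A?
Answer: -20/1559663 ≈ -1.2823e-5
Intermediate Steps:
1/(s(-5*(-12), -184) - 77979) = 1/(-249/((-5*(-12))) - 77979) = 1/(-249/60 - 77979) = 1/(-249*1/60 - 77979) = 1/(-83/20 - 77979) = 1/(-1559663/20) = -20/1559663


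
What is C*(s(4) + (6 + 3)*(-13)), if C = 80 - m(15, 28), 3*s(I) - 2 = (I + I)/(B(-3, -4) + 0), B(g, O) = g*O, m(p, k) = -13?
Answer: -32395/3 ≈ -10798.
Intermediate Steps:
B(g, O) = O*g
s(I) = 2/3 + I/18 (s(I) = 2/3 + ((I + I)/(-4*(-3) + 0))/3 = 2/3 + ((2*I)/(12 + 0))/3 = 2/3 + ((2*I)/12)/3 = 2/3 + ((2*I)*(1/12))/3 = 2/3 + (I/6)/3 = 2/3 + I/18)
C = 93 (C = 80 - 1*(-13) = 80 + 13 = 93)
C*(s(4) + (6 + 3)*(-13)) = 93*((2/3 + (1/18)*4) + (6 + 3)*(-13)) = 93*((2/3 + 2/9) + 9*(-13)) = 93*(8/9 - 117) = 93*(-1045/9) = -32395/3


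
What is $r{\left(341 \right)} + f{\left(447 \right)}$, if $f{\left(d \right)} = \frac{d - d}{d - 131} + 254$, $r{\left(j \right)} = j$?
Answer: $595$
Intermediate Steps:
$f{\left(d \right)} = 254$ ($f{\left(d \right)} = \frac{0}{-131 + d} + 254 = 0 + 254 = 254$)
$r{\left(341 \right)} + f{\left(447 \right)} = 341 + 254 = 595$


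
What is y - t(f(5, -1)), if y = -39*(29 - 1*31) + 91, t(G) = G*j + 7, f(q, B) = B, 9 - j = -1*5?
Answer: 176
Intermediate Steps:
j = 14 (j = 9 - (-1)*5 = 9 - 1*(-5) = 9 + 5 = 14)
t(G) = 7 + 14*G (t(G) = G*14 + 7 = 14*G + 7 = 7 + 14*G)
y = 169 (y = -39*(29 - 31) + 91 = -39*(-2) + 91 = 78 + 91 = 169)
y - t(f(5, -1)) = 169 - (7 + 14*(-1)) = 169 - (7 - 14) = 169 - 1*(-7) = 169 + 7 = 176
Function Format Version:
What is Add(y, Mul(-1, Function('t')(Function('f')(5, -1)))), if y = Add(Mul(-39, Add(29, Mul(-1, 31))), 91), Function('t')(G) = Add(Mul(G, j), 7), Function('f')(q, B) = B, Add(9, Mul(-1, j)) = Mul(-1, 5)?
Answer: 176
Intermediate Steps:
j = 14 (j = Add(9, Mul(-1, Mul(-1, 5))) = Add(9, Mul(-1, -5)) = Add(9, 5) = 14)
Function('t')(G) = Add(7, Mul(14, G)) (Function('t')(G) = Add(Mul(G, 14), 7) = Add(Mul(14, G), 7) = Add(7, Mul(14, G)))
y = 169 (y = Add(Mul(-39, Add(29, -31)), 91) = Add(Mul(-39, -2), 91) = Add(78, 91) = 169)
Add(y, Mul(-1, Function('t')(Function('f')(5, -1)))) = Add(169, Mul(-1, Add(7, Mul(14, -1)))) = Add(169, Mul(-1, Add(7, -14))) = Add(169, Mul(-1, -7)) = Add(169, 7) = 176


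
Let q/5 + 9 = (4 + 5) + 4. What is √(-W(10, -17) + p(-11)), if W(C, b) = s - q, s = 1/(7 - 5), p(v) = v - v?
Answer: √78/2 ≈ 4.4159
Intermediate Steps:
p(v) = 0
s = ½ (s = 1/2 = ½ ≈ 0.50000)
q = 20 (q = -45 + 5*((4 + 5) + 4) = -45 + 5*(9 + 4) = -45 + 5*13 = -45 + 65 = 20)
W(C, b) = -39/2 (W(C, b) = ½ - 1*20 = ½ - 20 = -39/2)
√(-W(10, -17) + p(-11)) = √(-1*(-39/2) + 0) = √(39/2 + 0) = √(39/2) = √78/2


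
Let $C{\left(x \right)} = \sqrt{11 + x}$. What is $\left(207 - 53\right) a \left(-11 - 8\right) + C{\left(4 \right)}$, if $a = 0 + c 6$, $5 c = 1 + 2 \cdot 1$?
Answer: $- \frac{52668}{5} + \sqrt{15} \approx -10530.0$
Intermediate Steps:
$c = \frac{3}{5}$ ($c = \frac{1 + 2 \cdot 1}{5} = \frac{1 + 2}{5} = \frac{1}{5} \cdot 3 = \frac{3}{5} \approx 0.6$)
$a = \frac{18}{5}$ ($a = 0 + \frac{3}{5} \cdot 6 = 0 + \frac{18}{5} = \frac{18}{5} \approx 3.6$)
$\left(207 - 53\right) a \left(-11 - 8\right) + C{\left(4 \right)} = \left(207 - 53\right) \frac{18 \left(-11 - 8\right)}{5} + \sqrt{11 + 4} = 154 \cdot \frac{18}{5} \left(-19\right) + \sqrt{15} = 154 \left(- \frac{342}{5}\right) + \sqrt{15} = - \frac{52668}{5} + \sqrt{15}$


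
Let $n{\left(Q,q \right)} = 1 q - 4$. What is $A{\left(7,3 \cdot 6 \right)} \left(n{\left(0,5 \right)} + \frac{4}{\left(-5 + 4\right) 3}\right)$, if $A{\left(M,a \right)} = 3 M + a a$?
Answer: $-115$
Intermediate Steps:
$n{\left(Q,q \right)} = -4 + q$ ($n{\left(Q,q \right)} = q - 4 = -4 + q$)
$A{\left(M,a \right)} = a^{2} + 3 M$ ($A{\left(M,a \right)} = 3 M + a^{2} = a^{2} + 3 M$)
$A{\left(7,3 \cdot 6 \right)} \left(n{\left(0,5 \right)} + \frac{4}{\left(-5 + 4\right) 3}\right) = \left(\left(3 \cdot 6\right)^{2} + 3 \cdot 7\right) \left(\left(-4 + 5\right) + \frac{4}{\left(-5 + 4\right) 3}\right) = \left(18^{2} + 21\right) \left(1 + \frac{4}{\left(-1\right) 3}\right) = \left(324 + 21\right) \left(1 + \frac{4}{-3}\right) = 345 \left(1 + 4 \left(- \frac{1}{3}\right)\right) = 345 \left(1 - \frac{4}{3}\right) = 345 \left(- \frac{1}{3}\right) = -115$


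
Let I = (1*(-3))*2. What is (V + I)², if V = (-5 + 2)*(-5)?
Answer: 81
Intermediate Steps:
V = 15 (V = -3*(-5) = 15)
I = -6 (I = -3*2 = -6)
(V + I)² = (15 - 6)² = 9² = 81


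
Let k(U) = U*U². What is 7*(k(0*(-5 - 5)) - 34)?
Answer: -238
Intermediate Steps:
k(U) = U³
7*(k(0*(-5 - 5)) - 34) = 7*((0*(-5 - 5))³ - 34) = 7*((0*(-10))³ - 34) = 7*(0³ - 34) = 7*(0 - 34) = 7*(-34) = -238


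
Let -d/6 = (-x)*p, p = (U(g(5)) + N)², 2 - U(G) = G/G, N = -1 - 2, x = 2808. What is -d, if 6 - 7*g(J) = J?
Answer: -67392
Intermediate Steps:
g(J) = 6/7 - J/7
N = -3
U(G) = 1 (U(G) = 2 - G/G = 2 - 1*1 = 2 - 1 = 1)
p = 4 (p = (1 - 3)² = (-2)² = 4)
d = 67392 (d = -6*(-1*2808)*4 = -(-16848)*4 = -6*(-11232) = 67392)
-d = -1*67392 = -67392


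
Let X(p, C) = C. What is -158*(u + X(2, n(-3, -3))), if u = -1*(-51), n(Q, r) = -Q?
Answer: -8532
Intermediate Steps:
u = 51
-158*(u + X(2, n(-3, -3))) = -158*(51 - 1*(-3)) = -158*(51 + 3) = -158*54 = -8532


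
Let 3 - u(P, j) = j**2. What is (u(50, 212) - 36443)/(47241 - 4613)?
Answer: -20346/10657 ≈ -1.9092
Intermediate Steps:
u(P, j) = 3 - j**2
(u(50, 212) - 36443)/(47241 - 4613) = ((3 - 1*212**2) - 36443)/(47241 - 4613) = ((3 - 1*44944) - 36443)/42628 = ((3 - 44944) - 36443)*(1/42628) = (-44941 - 36443)*(1/42628) = -81384*1/42628 = -20346/10657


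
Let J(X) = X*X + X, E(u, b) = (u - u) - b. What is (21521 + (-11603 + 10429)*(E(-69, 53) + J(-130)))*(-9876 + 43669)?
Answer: -662485980941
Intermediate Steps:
E(u, b) = -b (E(u, b) = 0 - b = -b)
J(X) = X + X**2 (J(X) = X**2 + X = X + X**2)
(21521 + (-11603 + 10429)*(E(-69, 53) + J(-130)))*(-9876 + 43669) = (21521 + (-11603 + 10429)*(-1*53 - 130*(1 - 130)))*(-9876 + 43669) = (21521 - 1174*(-53 - 130*(-129)))*33793 = (21521 - 1174*(-53 + 16770))*33793 = (21521 - 1174*16717)*33793 = (21521 - 19625758)*33793 = -19604237*33793 = -662485980941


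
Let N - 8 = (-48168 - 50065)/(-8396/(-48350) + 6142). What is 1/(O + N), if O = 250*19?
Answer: 148487048/704126591609 ≈ 0.00021088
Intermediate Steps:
N = -1186886391/148487048 (N = 8 + (-48168 - 50065)/(-8396/(-48350) + 6142) = 8 - 98233/(-8396*(-1/48350) + 6142) = 8 - 98233/(4198/24175 + 6142) = 8 - 98233/148487048/24175 = 8 - 98233*24175/148487048 = 8 - 2374782775/148487048 = -1186886391/148487048 ≈ -7.9932)
O = 4750
1/(O + N) = 1/(4750 - 1186886391/148487048) = 1/(704126591609/148487048) = 148487048/704126591609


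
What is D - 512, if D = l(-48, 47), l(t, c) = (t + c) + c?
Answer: -466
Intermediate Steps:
l(t, c) = t + 2*c (l(t, c) = (c + t) + c = t + 2*c)
D = 46 (D = -48 + 2*47 = -48 + 94 = 46)
D - 512 = 46 - 512 = -466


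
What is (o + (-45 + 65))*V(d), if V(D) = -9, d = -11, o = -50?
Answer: 270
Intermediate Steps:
(o + (-45 + 65))*V(d) = (-50 + (-45 + 65))*(-9) = (-50 + 20)*(-9) = -30*(-9) = 270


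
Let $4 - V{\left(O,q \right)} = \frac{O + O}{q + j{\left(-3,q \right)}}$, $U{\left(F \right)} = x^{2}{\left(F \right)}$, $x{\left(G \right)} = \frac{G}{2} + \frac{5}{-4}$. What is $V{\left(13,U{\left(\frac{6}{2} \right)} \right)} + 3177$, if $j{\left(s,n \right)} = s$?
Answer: $\frac{149923}{47} \approx 3189.9$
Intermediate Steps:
$x{\left(G \right)} = - \frac{5}{4} + \frac{G}{2}$ ($x{\left(G \right)} = G \frac{1}{2} + 5 \left(- \frac{1}{4}\right) = \frac{G}{2} - \frac{5}{4} = - \frac{5}{4} + \frac{G}{2}$)
$U{\left(F \right)} = \left(- \frac{5}{4} + \frac{F}{2}\right)^{2}$
$V{\left(O,q \right)} = 4 - \frac{2 O}{-3 + q}$ ($V{\left(O,q \right)} = 4 - \frac{O + O}{q - 3} = 4 - \frac{2 O}{-3 + q}$)
$V{\left(13,U{\left(\frac{6}{2} \right)} \right)} + 3177 = \frac{2 \left(-6 - 13 + 2 \frac{\left(-5 + 2 \cdot \frac{6}{2}\right)^{2}}{16}\right)}{-3 + \frac{\left(-5 + 2 \cdot \frac{6}{2}\right)^{2}}{16}} + 3177 = \frac{2 \left(-6 - 13 + 2 \frac{\left(-5 + 2 \cdot 6 \cdot \frac{1}{2}\right)^{2}}{16}\right)}{-3 + \frac{\left(-5 + 2 \cdot 6 \cdot \frac{1}{2}\right)^{2}}{16}} + 3177 = \frac{2 \left(-6 - 13 + 2 \frac{\left(-5 + 2 \cdot 3\right)^{2}}{16}\right)}{-3 + \frac{\left(-5 + 2 \cdot 3\right)^{2}}{16}} + 3177 = \frac{2 \left(-6 - 13 + 2 \frac{\left(-5 + 6\right)^{2}}{16}\right)}{-3 + \frac{\left(-5 + 6\right)^{2}}{16}} + 3177 = \frac{2 \left(-6 - 13 + 2 \frac{1^{2}}{16}\right)}{-3 + \frac{1^{2}}{16}} + 3177 = \frac{2 \left(-6 - 13 + 2 \cdot \frac{1}{16} \cdot 1\right)}{-3 + \frac{1}{16} \cdot 1} + 3177 = \frac{2 \left(-6 - 13 + 2 \cdot \frac{1}{16}\right)}{-3 + \frac{1}{16}} + 3177 = \frac{2 \left(-6 - 13 + \frac{1}{8}\right)}{- \frac{47}{16}} + 3177 = 2 \left(- \frac{16}{47}\right) \left(- \frac{151}{8}\right) + 3177 = \frac{604}{47} + 3177 = \frac{149923}{47}$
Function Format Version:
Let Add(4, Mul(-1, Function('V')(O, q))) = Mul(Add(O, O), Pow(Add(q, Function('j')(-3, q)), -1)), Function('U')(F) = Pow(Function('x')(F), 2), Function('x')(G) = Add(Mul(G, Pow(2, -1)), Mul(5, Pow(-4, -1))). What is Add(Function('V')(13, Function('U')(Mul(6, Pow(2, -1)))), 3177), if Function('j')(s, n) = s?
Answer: Rational(149923, 47) ≈ 3189.9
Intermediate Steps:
Function('x')(G) = Add(Rational(-5, 4), Mul(Rational(1, 2), G)) (Function('x')(G) = Add(Mul(G, Rational(1, 2)), Mul(5, Rational(-1, 4))) = Add(Mul(Rational(1, 2), G), Rational(-5, 4)) = Add(Rational(-5, 4), Mul(Rational(1, 2), G)))
Function('U')(F) = Pow(Add(Rational(-5, 4), Mul(Rational(1, 2), F)), 2)
Function('V')(O, q) = Add(4, Mul(-2, O, Pow(Add(-3, q), -1))) (Function('V')(O, q) = Add(4, Mul(-1, Mul(Add(O, O), Pow(Add(q, -3), -1)))) = Add(4, Mul(-1, Mul(Mul(2, O), Pow(Add(-3, q), -1)))) = Add(4, Mul(-1, Mul(2, O, Pow(Add(-3, q), -1)))) = Add(4, Mul(-2, O, Pow(Add(-3, q), -1))))
Add(Function('V')(13, Function('U')(Mul(6, Pow(2, -1)))), 3177) = Add(Mul(2, Pow(Add(-3, Mul(Rational(1, 16), Pow(Add(-5, Mul(2, Mul(6, Pow(2, -1)))), 2))), -1), Add(-6, Mul(-1, 13), Mul(2, Mul(Rational(1, 16), Pow(Add(-5, Mul(2, Mul(6, Pow(2, -1)))), 2))))), 3177) = Add(Mul(2, Pow(Add(-3, Mul(Rational(1, 16), Pow(Add(-5, Mul(2, Mul(6, Rational(1, 2)))), 2))), -1), Add(-6, -13, Mul(2, Mul(Rational(1, 16), Pow(Add(-5, Mul(2, Mul(6, Rational(1, 2)))), 2))))), 3177) = Add(Mul(2, Pow(Add(-3, Mul(Rational(1, 16), Pow(Add(-5, Mul(2, 3)), 2))), -1), Add(-6, -13, Mul(2, Mul(Rational(1, 16), Pow(Add(-5, Mul(2, 3)), 2))))), 3177) = Add(Mul(2, Pow(Add(-3, Mul(Rational(1, 16), Pow(Add(-5, 6), 2))), -1), Add(-6, -13, Mul(2, Mul(Rational(1, 16), Pow(Add(-5, 6), 2))))), 3177) = Add(Mul(2, Pow(Add(-3, Mul(Rational(1, 16), Pow(1, 2))), -1), Add(-6, -13, Mul(2, Mul(Rational(1, 16), Pow(1, 2))))), 3177) = Add(Mul(2, Pow(Add(-3, Mul(Rational(1, 16), 1)), -1), Add(-6, -13, Mul(2, Mul(Rational(1, 16), 1)))), 3177) = Add(Mul(2, Pow(Add(-3, Rational(1, 16)), -1), Add(-6, -13, Mul(2, Rational(1, 16)))), 3177) = Add(Mul(2, Pow(Rational(-47, 16), -1), Add(-6, -13, Rational(1, 8))), 3177) = Add(Mul(2, Rational(-16, 47), Rational(-151, 8)), 3177) = Add(Rational(604, 47), 3177) = Rational(149923, 47)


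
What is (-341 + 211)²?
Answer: 16900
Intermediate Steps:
(-341 + 211)² = (-130)² = 16900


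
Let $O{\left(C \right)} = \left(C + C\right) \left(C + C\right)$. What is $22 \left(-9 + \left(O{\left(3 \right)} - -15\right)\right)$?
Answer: $924$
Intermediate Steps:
$O{\left(C \right)} = 4 C^{2}$ ($O{\left(C \right)} = 2 C 2 C = 4 C^{2}$)
$22 \left(-9 + \left(O{\left(3 \right)} - -15\right)\right) = 22 \left(-9 - \left(-15 - 4 \cdot 3^{2}\right)\right) = 22 \left(-9 + \left(4 \cdot 9 + 15\right)\right) = 22 \left(-9 + \left(36 + 15\right)\right) = 22 \left(-9 + 51\right) = 22 \cdot 42 = 924$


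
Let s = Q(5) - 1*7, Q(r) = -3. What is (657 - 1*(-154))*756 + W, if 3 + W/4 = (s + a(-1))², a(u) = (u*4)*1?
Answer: 613888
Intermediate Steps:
a(u) = 4*u (a(u) = (4*u)*1 = 4*u)
s = -10 (s = -3 - 1*7 = -3 - 7 = -10)
W = 772 (W = -12 + 4*(-10 + 4*(-1))² = -12 + 4*(-10 - 4)² = -12 + 4*(-14)² = -12 + 4*196 = -12 + 784 = 772)
(657 - 1*(-154))*756 + W = (657 - 1*(-154))*756 + 772 = (657 + 154)*756 + 772 = 811*756 + 772 = 613116 + 772 = 613888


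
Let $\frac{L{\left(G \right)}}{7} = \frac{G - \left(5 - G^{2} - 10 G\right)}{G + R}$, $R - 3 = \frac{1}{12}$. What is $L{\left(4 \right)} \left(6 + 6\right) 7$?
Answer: $\frac{77616}{17} \approx 4565.6$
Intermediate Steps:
$R = \frac{37}{12}$ ($R = 3 + \frac{1}{12} = \frac{37}{12} \approx 3.0833$)
$L{\left(G \right)} = \frac{7 \left(-5 + G^{2} + 11 G\right)}{\frac{37}{12} + G}$ ($L{\left(G \right)} = 7 \frac{G - \left(5 - G^{2} - 10 G\right)}{G + \frac{37}{12}} = 7 \frac{G + \left(-5 + G^{2} + 10 G\right)}{\frac{37}{12} + G} = 7 \frac{-5 + G^{2} + 11 G}{\frac{37}{12} + G} = \frac{7 \left(-5 + G^{2} + 11 G\right)}{\frac{37}{12} + G}$)
$L{\left(4 \right)} \left(6 + 6\right) 7 = \frac{84 \left(-5 + 4^{2} + 11 \cdot 4\right)}{37 + 12 \cdot 4} \left(6 + 6\right) 7 = \frac{84 \left(-5 + 16 + 44\right)}{37 + 48} \cdot 12 \cdot 7 = 84 \cdot \frac{1}{85} \cdot 55 \cdot 84 = \frac{924}{17} \cdot 84 = \frac{77616}{17}$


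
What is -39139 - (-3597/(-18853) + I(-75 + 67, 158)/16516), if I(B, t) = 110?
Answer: -6093506269227/155688074 ≈ -39139.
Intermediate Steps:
-39139 - (-3597/(-18853) + I(-75 + 67, 158)/16516) = -39139 - (-3597/(-18853) + 110/16516) = -39139 - (-3597*(-1/18853) + 110*(1/16516)) = -39139 - (3597/18853 + 55/8258) = -39139 - 1*30740941/155688074 = -39139 - 30740941/155688074 = -6093506269227/155688074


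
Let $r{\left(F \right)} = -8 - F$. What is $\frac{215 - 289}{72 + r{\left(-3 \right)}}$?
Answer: $- \frac{74}{67} \approx -1.1045$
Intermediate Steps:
$\frac{215 - 289}{72 + r{\left(-3 \right)}} = \frac{215 - 289}{72 - 5} = - \frac{74}{72 + \left(-8 + 3\right)} = - \frac{74}{72 - 5} = - \frac{74}{67}$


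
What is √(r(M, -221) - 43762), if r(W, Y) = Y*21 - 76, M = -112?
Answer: I*√48479 ≈ 220.18*I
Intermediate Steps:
r(W, Y) = -76 + 21*Y (r(W, Y) = 21*Y - 76 = -76 + 21*Y)
√(r(M, -221) - 43762) = √((-76 + 21*(-221)) - 43762) = √((-76 - 4641) - 43762) = √(-4717 - 43762) = √(-48479) = I*√48479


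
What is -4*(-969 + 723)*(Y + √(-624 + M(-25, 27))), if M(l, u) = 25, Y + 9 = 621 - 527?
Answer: 83640 + 984*I*√599 ≈ 83640.0 + 24083.0*I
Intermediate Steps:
Y = 85 (Y = -9 + (621 - 527) = -9 + 94 = 85)
-4*(-969 + 723)*(Y + √(-624 + M(-25, 27))) = -4*(-969 + 723)*(85 + √(-624 + 25)) = -(-984)*(85 + √(-599)) = -(-984)*(85 + I*√599) = -4*(-20910 - 246*I*√599) = 83640 + 984*I*√599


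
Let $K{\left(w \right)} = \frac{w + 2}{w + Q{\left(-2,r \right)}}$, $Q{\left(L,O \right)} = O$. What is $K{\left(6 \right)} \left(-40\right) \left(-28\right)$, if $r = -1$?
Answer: $1792$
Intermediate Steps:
$K{\left(w \right)} = \frac{2 + w}{-1 + w}$ ($K{\left(w \right)} = \frac{w + 2}{w - 1} = \frac{2 + w}{-1 + w}$)
$K{\left(6 \right)} \left(-40\right) \left(-28\right) = \frac{2 + 6}{-1 + 6} \left(-40\right) \left(-28\right) = \frac{1}{5} \cdot 8 \left(-40\right) \left(-28\right) = \frac{8}{5} \left(-40\right) \left(-28\right) = \left(-64\right) \left(-28\right) = 1792$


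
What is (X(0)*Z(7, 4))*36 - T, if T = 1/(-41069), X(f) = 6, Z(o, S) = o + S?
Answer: 97579945/41069 ≈ 2376.0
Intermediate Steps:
Z(o, S) = S + o
T = -1/41069 ≈ -2.4349e-5
(X(0)*Z(7, 4))*36 - T = (6*(4 + 7))*36 - 1*(-1/41069) = (6*11)*36 + 1/41069 = 66*36 + 1/41069 = 2376 + 1/41069 = 97579945/41069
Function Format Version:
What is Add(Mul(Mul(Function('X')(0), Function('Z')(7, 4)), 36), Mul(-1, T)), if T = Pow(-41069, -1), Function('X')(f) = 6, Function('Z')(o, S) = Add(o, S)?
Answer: Rational(97579945, 41069) ≈ 2376.0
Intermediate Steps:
Function('Z')(o, S) = Add(S, o)
T = Rational(-1, 41069) ≈ -2.4349e-5
Add(Mul(Mul(Function('X')(0), Function('Z')(7, 4)), 36), Mul(-1, T)) = Add(Mul(Mul(6, Add(4, 7)), 36), Mul(-1, Rational(-1, 41069))) = Add(Mul(Mul(6, 11), 36), Rational(1, 41069)) = Add(Mul(66, 36), Rational(1, 41069)) = Add(2376, Rational(1, 41069)) = Rational(97579945, 41069)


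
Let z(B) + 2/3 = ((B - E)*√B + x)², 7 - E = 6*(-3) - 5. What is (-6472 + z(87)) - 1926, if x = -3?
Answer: 822820/3 - 342*√87 ≈ 2.7108e+5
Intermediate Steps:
E = 30 (E = 7 - (6*(-3) - 5) = 7 - (-18 - 5) = 7 - 1*(-23) = 7 + 23 = 30)
z(B) = -⅔ + (-3 + √B*(-30 + B))² (z(B) = -⅔ + ((B - 1*30)*√B - 3)² = -⅔ + ((B - 30)*√B - 3)² = -⅔ + ((-30 + B)*√B - 3)² = -⅔ + (√B*(-30 + B) - 3)² = -⅔ + (-3 + √B*(-30 + B))²)
(-6472 + z(87)) - 1926 = (-6472 + (-⅔ + (3 - 87^(3/2) + 30*√87)²)) - 1926 = (-6472 + (-⅔ + (3 - 87*√87 + 30*√87)²)) - 1926 = (-6472 + (-⅔ + (3 - 57*√87)²)) - 1926 = (-19418/3 + (3 - 57*√87)²) - 1926 = -25196/3 + (3 - 57*√87)²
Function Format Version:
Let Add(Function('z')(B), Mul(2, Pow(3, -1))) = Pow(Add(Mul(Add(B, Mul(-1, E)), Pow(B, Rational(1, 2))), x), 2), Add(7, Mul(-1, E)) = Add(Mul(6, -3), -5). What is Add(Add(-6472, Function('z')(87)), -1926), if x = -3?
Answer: Add(Rational(822820, 3), Mul(-342, Pow(87, Rational(1, 2)))) ≈ 2.7108e+5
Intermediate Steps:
E = 30 (E = Add(7, Mul(-1, Add(Mul(6, -3), -5))) = Add(7, Mul(-1, Add(-18, -5))) = Add(7, Mul(-1, -23)) = Add(7, 23) = 30)
Function('z')(B) = Add(Rational(-2, 3), Pow(Add(-3, Mul(Pow(B, Rational(1, 2)), Add(-30, B))), 2)) (Function('z')(B) = Add(Rational(-2, 3), Pow(Add(Mul(Add(B, Mul(-1, 30)), Pow(B, Rational(1, 2))), -3), 2)) = Add(Rational(-2, 3), Pow(Add(Mul(Add(B, -30), Pow(B, Rational(1, 2))), -3), 2)) = Add(Rational(-2, 3), Pow(Add(Mul(Add(-30, B), Pow(B, Rational(1, 2))), -3), 2)) = Add(Rational(-2, 3), Pow(Add(Mul(Pow(B, Rational(1, 2)), Add(-30, B)), -3), 2)) = Add(Rational(-2, 3), Pow(Add(-3, Mul(Pow(B, Rational(1, 2)), Add(-30, B))), 2)))
Add(Add(-6472, Function('z')(87)), -1926) = Add(Add(-6472, Add(Rational(-2, 3), Pow(Add(3, Mul(-1, Pow(87, Rational(3, 2))), Mul(30, Pow(87, Rational(1, 2)))), 2))), -1926) = Add(Add(-6472, Add(Rational(-2, 3), Pow(Add(3, Mul(-1, Mul(87, Pow(87, Rational(1, 2)))), Mul(30, Pow(87, Rational(1, 2)))), 2))), -1926) = Add(Add(-6472, Add(Rational(-2, 3), Pow(Add(3, Mul(-87, Pow(87, Rational(1, 2))), Mul(30, Pow(87, Rational(1, 2)))), 2))), -1926) = Add(Add(-6472, Add(Rational(-2, 3), Pow(Add(3, Mul(-57, Pow(87, Rational(1, 2)))), 2))), -1926) = Add(Add(Rational(-19418, 3), Pow(Add(3, Mul(-57, Pow(87, Rational(1, 2)))), 2)), -1926) = Add(Rational(-25196, 3), Pow(Add(3, Mul(-57, Pow(87, Rational(1, 2)))), 2))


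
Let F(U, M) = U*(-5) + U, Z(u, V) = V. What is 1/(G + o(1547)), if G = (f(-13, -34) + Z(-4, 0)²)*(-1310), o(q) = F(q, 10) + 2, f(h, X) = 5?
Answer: -1/12736 ≈ -7.8518e-5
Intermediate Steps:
F(U, M) = -4*U (F(U, M) = -5*U + U = -4*U)
o(q) = 2 - 4*q (o(q) = -4*q + 2 = 2 - 4*q)
G = -6550 (G = (5 + 0²)*(-1310) = (5 + 0)*(-1310) = 5*(-1310) = -6550)
1/(G + o(1547)) = 1/(-6550 + (2 - 4*1547)) = 1/(-6550 + (2 - 6188)) = 1/(-6550 - 6186) = 1/(-12736) = -1/12736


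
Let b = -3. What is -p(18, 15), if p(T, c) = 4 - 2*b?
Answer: -10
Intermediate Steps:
p(T, c) = 10 (p(T, c) = 4 - 2*(-3) = 4 + 6 = 10)
-p(18, 15) = -1*10 = -10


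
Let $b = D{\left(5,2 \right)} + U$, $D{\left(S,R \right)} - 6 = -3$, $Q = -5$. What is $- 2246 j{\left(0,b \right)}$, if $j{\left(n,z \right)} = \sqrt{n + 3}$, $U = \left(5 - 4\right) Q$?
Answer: $- 2246 \sqrt{3} \approx -3890.2$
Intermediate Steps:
$D{\left(S,R \right)} = 3$ ($D{\left(S,R \right)} = 6 - 3 = 3$)
$U = -5$ ($U = \left(5 - 4\right) \left(-5\right) = 1 \left(-5\right) = -5$)
$b = -2$ ($b = 3 - 5 = -2$)
$j{\left(n,z \right)} = \sqrt{3 + n}$
$- 2246 j{\left(0,b \right)} = - 2246 \sqrt{3 + 0} = - 2246 \sqrt{3}$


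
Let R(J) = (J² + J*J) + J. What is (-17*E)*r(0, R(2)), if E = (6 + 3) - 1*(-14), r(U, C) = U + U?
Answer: 0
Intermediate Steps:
R(J) = J + 2*J² (R(J) = (J² + J²) + J = 2*J² + J = J + 2*J²)
r(U, C) = 2*U
E = 23 (E = 9 + 14 = 23)
(-17*E)*r(0, R(2)) = (-17*23)*(2*0) = -391*0 = 0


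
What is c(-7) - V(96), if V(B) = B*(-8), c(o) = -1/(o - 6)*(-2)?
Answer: 9982/13 ≈ 767.85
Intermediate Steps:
c(o) = 2/(-6 + o) (c(o) = -1/(-6 + o)*(-2) = 2/(-6 + o))
V(B) = -8*B
c(-7) - V(96) = 2/(-6 - 7) - (-8)*96 = 2/(-13) - 1*(-768) = 2*(-1/13) + 768 = -2/13 + 768 = 9982/13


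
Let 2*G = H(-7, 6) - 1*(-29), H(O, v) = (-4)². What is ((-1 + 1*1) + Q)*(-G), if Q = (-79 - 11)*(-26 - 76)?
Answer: -206550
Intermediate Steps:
H(O, v) = 16
Q = 9180 (Q = -90*(-102) = 9180)
G = 45/2 (G = (16 - 1*(-29))/2 = (16 + 29)/2 = (½)*45 = 45/2 ≈ 22.500)
((-1 + 1*1) + Q)*(-G) = ((-1 + 1*1) + 9180)*(-1*45/2) = ((-1 + 1) + 9180)*(-45/2) = (0 + 9180)*(-45/2) = 9180*(-45/2) = -206550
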